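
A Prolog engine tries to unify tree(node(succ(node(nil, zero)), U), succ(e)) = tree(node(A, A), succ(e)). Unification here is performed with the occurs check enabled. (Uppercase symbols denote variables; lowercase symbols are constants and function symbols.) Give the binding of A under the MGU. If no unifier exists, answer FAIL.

succ(node(nil, zero))

Decompose tree/2: node(succ(node(nil, zero)), U) = node(A, A),  succ(e) = succ(e).
Decompose node/2: succ(node(nil, zero)) = A,  U = A.
Bind A := succ(node(nil, zero)); substituting into the one remaining equation that mentions A gives: U = succ(node(nil, zero)).
Bind U := succ(node(nil, zero)); no other remaining equation mentions U.
Delete trivial equation succ(e) = succ(e).
MGU = { A -> succ(node(nil, zero)), U -> succ(node(nil, zero)) }, so A -> succ(node(nil, zero)).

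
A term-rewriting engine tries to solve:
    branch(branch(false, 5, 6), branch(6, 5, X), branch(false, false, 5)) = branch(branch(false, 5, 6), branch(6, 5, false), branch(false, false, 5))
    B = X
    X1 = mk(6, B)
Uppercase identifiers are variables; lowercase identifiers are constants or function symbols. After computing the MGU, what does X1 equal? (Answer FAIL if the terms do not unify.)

mk(6, false)

Decompose branch/3: branch(false, 5, 6) = branch(false, 5, 6),  branch(6, 5, X) = branch(6, 5, false),  branch(false, false, 5) = branch(false, false, 5).
Delete trivial equation branch(false, 5, 6) = branch(false, 5, 6).
Decompose branch/3: 6 = 6,  5 = 5,  X = false.
Delete trivial equation 6 = 6.
Delete trivial equation 5 = 5.
Bind X := false; substituting into the one remaining equation that mentions X gives: B = false.
Delete trivial equation branch(false, false, 5) = branch(false, false, 5).
Bind B := false; substituting into the remaining equation gives: X1 = mk(6, false).
Bind X1 := mk(6, false).
MGU = { X ↦ false, B ↦ false, X1 ↦ mk(6, false) }, so X1 ↦ mk(6, false).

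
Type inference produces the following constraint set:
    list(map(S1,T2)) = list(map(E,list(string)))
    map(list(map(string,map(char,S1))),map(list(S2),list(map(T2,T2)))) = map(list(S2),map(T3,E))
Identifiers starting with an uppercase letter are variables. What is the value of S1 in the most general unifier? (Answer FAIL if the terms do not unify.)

Decompose list/1: map(S1,T2) = map(E,list(string)).
Decompose map/2: S1 = E,  T2 = list(string).
Bind S1 := E; substituting into the one remaining equation that mentions S1 gives: map(list(map(string,map(char,E))),map(list(S2),list(map(T2,T2)))) = map(list(S2),map(T3,E)).
Bind T2 := list(string); substituting into the remaining equation gives: map(list(map(string,map(char,E))),map(list(S2),list(map(list(string),list(string))))) = map(list(S2),map(T3,E)).
Decompose map/2: list(map(string,map(char,E))) = list(S2),  map(list(S2),list(map(list(string),list(string)))) = map(T3,E).
Decompose list/1: map(string,map(char,E)) = S2.
Bind S2 := map(string,map(char,E)); substituting into the remaining equation gives: map(list(map(string,map(char,E))),list(map(list(string),list(string)))) = map(T3,E).
Decompose map/2: list(map(string,map(char,E))) = T3,  list(map(list(string),list(string))) = E.
Bind T3 := list(map(string,map(char,E))); no other remaining equation mentions T3.
Bind E := list(map(list(string),list(string))). Substituting into the earlier bindings gives S1 := list(map(list(string),list(string))), S2 := map(string,map(char,list(map(list(string),list(string))))), T3 := list(map(string,map(char,list(map(list(string),list(string)))))).
MGU = { S1 -> list(map(list(string),list(string))), T2 -> list(string), S2 -> map(string,map(char,list(map(list(string),list(string))))), T3 -> list(map(string,map(char,list(map(list(string),list(string)))))), E -> list(map(list(string),list(string))) }, so S1 -> list(map(list(string),list(string))).

list(map(list(string),list(string)))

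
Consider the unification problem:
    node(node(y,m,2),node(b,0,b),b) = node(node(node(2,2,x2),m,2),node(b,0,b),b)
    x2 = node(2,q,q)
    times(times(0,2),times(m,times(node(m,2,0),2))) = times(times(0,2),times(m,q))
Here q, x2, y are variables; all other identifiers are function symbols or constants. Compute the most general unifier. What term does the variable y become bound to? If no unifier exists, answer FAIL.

node(2,2,node(2,times(node(m,2,0),2),times(node(m,2,0),2)))

Decompose node/3: node(y,m,2) = node(node(2,2,x2),m,2),  node(b,0,b) = node(b,0,b),  b = b.
Decompose node/3: y = node(2,2,x2),  m = m,  2 = 2.
Bind y := node(2,2,x2); no other remaining equation mentions y.
Delete trivial equation m = m.
Delete trivial equation 2 = 2.
Delete trivial equation node(b,0,b) = node(b,0,b).
Delete trivial equation b = b.
Bind x2 := node(2,q,q); no other remaining equation mentions x2. Substituting into the earlier binding gives y := node(2,2,node(2,q,q)).
Decompose times/2: times(0,2) = times(0,2),  times(m,times(node(m,2,0),2)) = times(m,q).
Delete trivial equation times(0,2) = times(0,2).
Decompose times/2: m = m,  times(node(m,2,0),2) = q.
Delete trivial equation m = m.
Bind q := times(node(m,2,0),2). Substituting into the earlier bindings gives y := node(2,2,node(2,times(node(m,2,0),2),times(node(m,2,0),2))), x2 := node(2,times(node(m,2,0),2),times(node(m,2,0),2)).
MGU = { y ↦ node(2,2,node(2,times(node(m,2,0),2),times(node(m,2,0),2))), x2 ↦ node(2,times(node(m,2,0),2),times(node(m,2,0),2)), q ↦ times(node(m,2,0),2) }, so y ↦ node(2,2,node(2,times(node(m,2,0),2),times(node(m,2,0),2))).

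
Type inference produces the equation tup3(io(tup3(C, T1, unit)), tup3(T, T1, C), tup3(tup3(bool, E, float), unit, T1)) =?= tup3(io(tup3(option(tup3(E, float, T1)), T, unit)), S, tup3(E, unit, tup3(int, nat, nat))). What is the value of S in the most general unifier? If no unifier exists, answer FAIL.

Decompose tup3/3: io(tup3(C, T1, unit)) =?= io(tup3(option(tup3(E, float, T1)), T, unit)),  tup3(T, T1, C) =?= S,  tup3(tup3(bool, E, float), unit, T1) =?= tup3(E, unit, tup3(int, nat, nat)).
Decompose io/1: tup3(C, T1, unit) =?= tup3(option(tup3(E, float, T1)), T, unit).
Decompose tup3/3: C =?= option(tup3(E, float, T1)),  T1 =?= T,  unit =?= unit.
Bind C := option(tup3(E, float, T1)); substituting into the one remaining equation that mentions C gives: tup3(T, T1, option(tup3(E, float, T1))) =?= S.
Bind T1 := T; substituting into the 2 remaining equations that mention T1 gives: tup3(T, T, option(tup3(E, float, T))) =?= S,  tup3(tup3(bool, E, float), unit, T) =?= tup3(E, unit, tup3(int, nat, nat)). Substituting into the earlier binding gives C := option(tup3(E, float, T)).
Delete trivial equation unit =?= unit.
Bind S := tup3(T, T, option(tup3(E, float, T))); no other remaining equation mentions S.
Decompose tup3/3: tup3(bool, E, float) =?= E,  unit =?= unit,  T =?= tup3(int, nat, nat).
Occurs check fails: E occurs in tup3(bool, E, float); the equation E =?= tup3(bool, E, float) has no finite solution.

FAIL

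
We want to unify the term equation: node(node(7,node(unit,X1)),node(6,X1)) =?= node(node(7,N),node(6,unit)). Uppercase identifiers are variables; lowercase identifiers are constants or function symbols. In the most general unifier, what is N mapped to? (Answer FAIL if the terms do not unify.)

node(unit,unit)

Decompose node/2: node(7,node(unit,X1)) =?= node(7,N),  node(6,X1) =?= node(6,unit).
Decompose node/2: 7 =?= 7,  node(unit,X1) =?= N.
Delete trivial equation 7 =?= 7.
Bind N := node(unit,X1); no other remaining equation mentions N.
Decompose node/2: 6 =?= 6,  X1 =?= unit.
Delete trivial equation 6 =?= 6.
Bind X1 := unit. Substituting into the earlier binding gives N := node(unit,unit).
MGU = { N -> node(unit,unit), X1 -> unit }, so N -> node(unit,unit).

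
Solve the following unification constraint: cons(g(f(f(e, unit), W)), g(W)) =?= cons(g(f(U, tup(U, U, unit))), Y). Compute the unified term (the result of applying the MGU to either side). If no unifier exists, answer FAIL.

cons(g(f(f(e, unit), tup(f(e, unit), f(e, unit), unit))), g(tup(f(e, unit), f(e, unit), unit)))

Decompose cons/2: g(f(f(e, unit), W)) =?= g(f(U, tup(U, U, unit))),  g(W) =?= Y.
Decompose g/1: f(f(e, unit), W) =?= f(U, tup(U, U, unit)).
Decompose f/2: f(e, unit) =?= U,  W =?= tup(U, U, unit).
Bind U := f(e, unit); substituting into the one remaining equation that mentions U gives: W =?= tup(f(e, unit), f(e, unit), unit).
Bind W := tup(f(e, unit), f(e, unit), unit); substituting into the remaining equation gives: g(tup(f(e, unit), f(e, unit), unit)) =?= Y.
Bind Y := g(tup(f(e, unit), f(e, unit), unit)).
Applying the MGU to either side gives cons(g(f(f(e, unit), tup(f(e, unit), f(e, unit), unit))), g(tup(f(e, unit), f(e, unit), unit))).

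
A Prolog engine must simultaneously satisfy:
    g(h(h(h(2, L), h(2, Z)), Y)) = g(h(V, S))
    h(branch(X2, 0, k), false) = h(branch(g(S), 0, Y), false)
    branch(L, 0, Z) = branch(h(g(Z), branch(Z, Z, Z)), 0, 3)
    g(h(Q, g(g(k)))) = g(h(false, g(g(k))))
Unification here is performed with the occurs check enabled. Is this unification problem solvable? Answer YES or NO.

Decompose g/1: h(h(h(2, L), h(2, Z)), Y) = h(V, S).
Decompose h/2: h(h(2, L), h(2, Z)) = V,  Y = S.
Bind V := h(h(2, L), h(2, Z)); no other remaining equation mentions V.
Bind Y := S; substituting into the one remaining equation that mentions Y gives: h(branch(X2, 0, k), false) = h(branch(g(S), 0, S), false).
Decompose h/2: branch(X2, 0, k) = branch(g(S), 0, S),  false = false.
Decompose branch/3: X2 = g(S),  0 = 0,  k = S.
Bind X2 := g(S); no other remaining equation mentions X2.
Delete trivial equation 0 = 0.
Bind S := k; no other remaining equation mentions S. Substituting into the earlier bindings gives Y := k, X2 := g(k).
Delete trivial equation false = false.
Decompose branch/3: L = h(g(Z), branch(Z, Z, Z)),  0 = 0,  Z = 3.
Bind L := h(g(Z), branch(Z, Z, Z)); no other remaining equation mentions L. Substituting into the earlier binding gives V := h(h(2, h(g(Z), branch(Z, Z, Z))), h(2, Z)).
Delete trivial equation 0 = 0.
Bind Z := 3; no other remaining equation mentions Z. Substituting into the earlier bindings gives V := h(h(2, h(g(3), branch(3, 3, 3))), h(2, 3)), L := h(g(3), branch(3, 3, 3)).
Decompose g/1: h(Q, g(g(k))) = h(false, g(g(k))).
Decompose h/2: Q = false,  g(g(k)) = g(g(k)).
Bind Q := false; no other remaining equation mentions Q.
Delete trivial equation g(g(k)) = g(g(k)).
No equations remain and no clash or occurs-check failure arose, so a unifier exists.

YES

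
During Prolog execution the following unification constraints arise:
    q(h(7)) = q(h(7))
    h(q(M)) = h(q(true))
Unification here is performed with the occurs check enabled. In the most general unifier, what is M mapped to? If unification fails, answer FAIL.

Delete trivial equation q(h(7)) = q(h(7)).
Decompose h/1: q(M) = q(true).
Decompose q/1: M = true.
Bind M := true.
MGU = { M = true }, so M = true.

true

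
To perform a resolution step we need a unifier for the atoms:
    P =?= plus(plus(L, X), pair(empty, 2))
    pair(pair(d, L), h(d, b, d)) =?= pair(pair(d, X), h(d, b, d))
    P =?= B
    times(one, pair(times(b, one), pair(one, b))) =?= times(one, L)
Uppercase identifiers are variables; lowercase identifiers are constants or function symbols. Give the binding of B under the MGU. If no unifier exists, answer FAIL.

Bind P := plus(plus(L, X), pair(empty, 2)); substituting into the one remaining equation that mentions P gives: plus(plus(L, X), pair(empty, 2)) =?= B.
Decompose pair/2: pair(d, L) =?= pair(d, X),  h(d, b, d) =?= h(d, b, d).
Decompose pair/2: d =?= d,  L =?= X.
Delete trivial equation d =?= d.
Bind L := X; substituting into the 2 remaining equations that mention L gives: plus(plus(X, X), pair(empty, 2)) =?= B,  times(one, pair(times(b, one), pair(one, b))) =?= times(one, X). Substituting into the earlier binding gives P := plus(plus(X, X), pair(empty, 2)).
Delete trivial equation h(d, b, d) =?= h(d, b, d).
Bind B := plus(plus(X, X), pair(empty, 2)); no other remaining equation mentions B.
Decompose times/2: one =?= one,  pair(times(b, one), pair(one, b)) =?= X.
Delete trivial equation one =?= one.
Bind X := pair(times(b, one), pair(one, b)). Substituting into the earlier bindings gives P := plus(plus(pair(times(b, one), pair(one, b)), pair(times(b, one), pair(one, b))), pair(empty, 2)), L := pair(times(b, one), pair(one, b)), B := plus(plus(pair(times(b, one), pair(one, b)), pair(times(b, one), pair(one, b))), pair(empty, 2)).
MGU = { P -> plus(plus(pair(times(b, one), pair(one, b)), pair(times(b, one), pair(one, b))), pair(empty, 2)), L -> pair(times(b, one), pair(one, b)), B -> plus(plus(pair(times(b, one), pair(one, b)), pair(times(b, one), pair(one, b))), pair(empty, 2)), X -> pair(times(b, one), pair(one, b)) }, so B -> plus(plus(pair(times(b, one), pair(one, b)), pair(times(b, one), pair(one, b))), pair(empty, 2)).

plus(plus(pair(times(b, one), pair(one, b)), pair(times(b, one), pair(one, b))), pair(empty, 2))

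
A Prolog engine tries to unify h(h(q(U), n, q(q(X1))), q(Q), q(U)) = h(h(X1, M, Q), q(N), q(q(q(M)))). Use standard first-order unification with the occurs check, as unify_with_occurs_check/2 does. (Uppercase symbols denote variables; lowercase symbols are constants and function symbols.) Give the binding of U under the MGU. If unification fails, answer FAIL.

Decompose h/3: h(q(U), n, q(q(X1))) = h(X1, M, Q),  q(Q) = q(N),  q(U) = q(q(q(M))).
Decompose h/3: q(U) = X1,  n = M,  q(q(X1)) = Q.
Bind X1 := q(U); substituting into the one remaining equation that mentions X1 gives: q(q(q(U))) = Q.
Bind M := n; substituting into the one remaining equation that mentions M gives: q(U) = q(q(q(n))).
Bind Q := q(q(q(U))); substituting into the one remaining equation that mentions Q gives: q(q(q(q(U)))) = q(N).
Decompose q/1: q(q(q(U))) = N.
Bind N := q(q(q(U))); no other remaining equation mentions N.
Decompose q/1: U = q(q(n)).
Bind U := q(q(n)). Substituting into the earlier bindings gives X1 := q(q(q(n))), Q := q(q(q(q(q(n))))), N := q(q(q(q(q(n))))).
MGU = { X1 ↦ q(q(q(n))), M ↦ n, Q ↦ q(q(q(q(q(n))))), N ↦ q(q(q(q(q(n))))), U ↦ q(q(n)) }, so U ↦ q(q(n)).

q(q(n))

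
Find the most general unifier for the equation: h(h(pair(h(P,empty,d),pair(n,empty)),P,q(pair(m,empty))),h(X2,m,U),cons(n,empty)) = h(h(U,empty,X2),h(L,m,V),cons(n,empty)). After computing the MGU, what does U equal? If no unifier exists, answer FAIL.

pair(h(empty,empty,d),pair(n,empty))

Decompose h/3: h(pair(h(P,empty,d),pair(n,empty)),P,q(pair(m,empty))) = h(U,empty,X2),  h(X2,m,U) = h(L,m,V),  cons(n,empty) = cons(n,empty).
Decompose h/3: pair(h(P,empty,d),pair(n,empty)) = U,  P = empty,  q(pair(m,empty)) = X2.
Bind U := pair(h(P,empty,d),pair(n,empty)); substituting into the one remaining equation that mentions U gives: h(X2,m,pair(h(P,empty,d),pair(n,empty))) = h(L,m,V).
Bind P := empty; substituting into the one remaining equation that mentions P gives: h(X2,m,pair(h(empty,empty,d),pair(n,empty))) = h(L,m,V). Substituting into the earlier binding gives U := pair(h(empty,empty,d),pair(n,empty)).
Bind X2 := q(pair(m,empty)); substituting into the one remaining equation that mentions X2 gives: h(q(pair(m,empty)),m,pair(h(empty,empty,d),pair(n,empty))) = h(L,m,V).
Decompose h/3: q(pair(m,empty)) = L,  m = m,  pair(h(empty,empty,d),pair(n,empty)) = V.
Bind L := q(pair(m,empty)); no other remaining equation mentions L.
Delete trivial equation m = m.
Bind V := pair(h(empty,empty,d),pair(n,empty)); no other remaining equation mentions V.
Delete trivial equation cons(n,empty) = cons(n,empty).
MGU = { U -> pair(h(empty,empty,d),pair(n,empty)), P -> empty, X2 -> q(pair(m,empty)), L -> q(pair(m,empty)), V -> pair(h(empty,empty,d),pair(n,empty)) }, so U -> pair(h(empty,empty,d),pair(n,empty)).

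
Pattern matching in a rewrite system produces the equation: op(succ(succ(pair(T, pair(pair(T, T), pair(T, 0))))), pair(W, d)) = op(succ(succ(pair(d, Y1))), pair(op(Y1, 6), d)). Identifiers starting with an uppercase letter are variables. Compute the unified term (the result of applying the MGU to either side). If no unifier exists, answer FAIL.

op(succ(succ(pair(d, pair(pair(d, d), pair(d, 0))))), pair(op(pair(pair(d, d), pair(d, 0)), 6), d))

Decompose op/2: succ(succ(pair(T, pair(pair(T, T), pair(T, 0))))) = succ(succ(pair(d, Y1))),  pair(W, d) = pair(op(Y1, 6), d).
Decompose succ/1: succ(pair(T, pair(pair(T, T), pair(T, 0)))) = succ(pair(d, Y1)).
Decompose succ/1: pair(T, pair(pair(T, T), pair(T, 0))) = pair(d, Y1).
Decompose pair/2: T = d,  pair(pair(T, T), pair(T, 0)) = Y1.
Bind T := d; substituting into the one remaining equation that mentions T gives: pair(pair(d, d), pair(d, 0)) = Y1.
Bind Y1 := pair(pair(d, d), pair(d, 0)); substituting into the remaining equation gives: pair(W, d) = pair(op(pair(pair(d, d), pair(d, 0)), 6), d).
Decompose pair/2: W = op(pair(pair(d, d), pair(d, 0)), 6),  d = d.
Bind W := op(pair(pair(d, d), pair(d, 0)), 6); no other remaining equation mentions W.
Delete trivial equation d = d.
Applying the MGU to either side gives op(succ(succ(pair(d, pair(pair(d, d), pair(d, 0))))), pair(op(pair(pair(d, d), pair(d, 0)), 6), d)).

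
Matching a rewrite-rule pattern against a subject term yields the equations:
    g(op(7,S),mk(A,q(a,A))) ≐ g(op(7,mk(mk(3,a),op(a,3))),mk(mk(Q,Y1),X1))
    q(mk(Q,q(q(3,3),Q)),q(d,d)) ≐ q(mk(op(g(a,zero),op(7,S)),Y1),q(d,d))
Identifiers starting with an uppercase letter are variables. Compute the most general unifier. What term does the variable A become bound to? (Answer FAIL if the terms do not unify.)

mk(op(g(a,zero),op(7,mk(mk(3,a),op(a,3)))),q(q(3,3),op(g(a,zero),op(7,mk(mk(3,a),op(a,3))))))

Decompose g/2: op(7,S) ≐ op(7,mk(mk(3,a),op(a,3))),  mk(A,q(a,A)) ≐ mk(mk(Q,Y1),X1).
Decompose op/2: 7 ≐ 7,  S ≐ mk(mk(3,a),op(a,3)).
Delete trivial equation 7 ≐ 7.
Bind S := mk(mk(3,a),op(a,3)); substituting into the one remaining equation that mentions S gives: q(mk(Q,q(q(3,3),Q)),q(d,d)) ≐ q(mk(op(g(a,zero),op(7,mk(mk(3,a),op(a,3)))),Y1),q(d,d)).
Decompose mk/2: A ≐ mk(Q,Y1),  q(a,A) ≐ X1.
Bind A := mk(Q,Y1); substituting into the one remaining equation that mentions A gives: q(a,mk(Q,Y1)) ≐ X1.
Bind X1 := q(a,mk(Q,Y1)); no other remaining equation mentions X1.
Decompose q/2: mk(Q,q(q(3,3),Q)) ≐ mk(op(g(a,zero),op(7,mk(mk(3,a),op(a,3)))),Y1),  q(d,d) ≐ q(d,d).
Decompose mk/2: Q ≐ op(g(a,zero),op(7,mk(mk(3,a),op(a,3)))),  q(q(3,3),Q) ≐ Y1.
Bind Q := op(g(a,zero),op(7,mk(mk(3,a),op(a,3)))); substituting into the one remaining equation that mentions Q gives: q(q(3,3),op(g(a,zero),op(7,mk(mk(3,a),op(a,3))))) ≐ Y1. Substituting into the earlier bindings gives A := mk(op(g(a,zero),op(7,mk(mk(3,a),op(a,3)))),Y1), X1 := q(a,mk(op(g(a,zero),op(7,mk(mk(3,a),op(a,3)))),Y1)).
Bind Y1 := q(q(3,3),op(g(a,zero),op(7,mk(mk(3,a),op(a,3))))); no other remaining equation mentions Y1. Substituting into the earlier bindings gives A := mk(op(g(a,zero),op(7,mk(mk(3,a),op(a,3)))),q(q(3,3),op(g(a,zero),op(7,mk(mk(3,a),op(a,3)))))), X1 := q(a,mk(op(g(a,zero),op(7,mk(mk(3,a),op(a,3)))),q(q(3,3),op(g(a,zero),op(7,mk(mk(3,a),op(a,3))))))).
Delete trivial equation q(d,d) ≐ q(d,d).
MGU = { S -> mk(mk(3,a),op(a,3)), A -> mk(op(g(a,zero),op(7,mk(mk(3,a),op(a,3)))),q(q(3,3),op(g(a,zero),op(7,mk(mk(3,a),op(a,3)))))), X1 -> q(a,mk(op(g(a,zero),op(7,mk(mk(3,a),op(a,3)))),q(q(3,3),op(g(a,zero),op(7,mk(mk(3,a),op(a,3))))))), Q -> op(g(a,zero),op(7,mk(mk(3,a),op(a,3)))), Y1 -> q(q(3,3),op(g(a,zero),op(7,mk(mk(3,a),op(a,3))))) }, so A -> mk(op(g(a,zero),op(7,mk(mk(3,a),op(a,3)))),q(q(3,3),op(g(a,zero),op(7,mk(mk(3,a),op(a,3)))))).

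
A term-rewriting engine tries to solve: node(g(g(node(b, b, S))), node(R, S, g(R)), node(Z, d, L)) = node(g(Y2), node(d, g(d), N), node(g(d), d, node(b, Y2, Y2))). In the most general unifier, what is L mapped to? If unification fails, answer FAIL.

node(b, g(node(b, b, g(d))), g(node(b, b, g(d))))

Decompose node/3: g(g(node(b, b, S))) = g(Y2),  node(R, S, g(R)) = node(d, g(d), N),  node(Z, d, L) = node(g(d), d, node(b, Y2, Y2)).
Decompose g/1: g(node(b, b, S)) = Y2.
Bind Y2 := g(node(b, b, S)); substituting into the one remaining equation that mentions Y2 gives: node(Z, d, L) = node(g(d), d, node(b, g(node(b, b, S)), g(node(b, b, S)))).
Decompose node/3: R = d,  S = g(d),  g(R) = N.
Bind R := d; substituting into the one remaining equation that mentions R gives: g(d) = N.
Bind S := g(d); substituting into the one remaining equation that mentions S gives: node(Z, d, L) = node(g(d), d, node(b, g(node(b, b, g(d))), g(node(b, b, g(d))))). Substituting into the earlier binding gives Y2 := g(node(b, b, g(d))).
Bind N := g(d); no other remaining equation mentions N.
Decompose node/3: Z = g(d),  d = d,  L = node(b, g(node(b, b, g(d))), g(node(b, b, g(d)))).
Bind Z := g(d); no other remaining equation mentions Z.
Delete trivial equation d = d.
Bind L := node(b, g(node(b, b, g(d))), g(node(b, b, g(d)))).
MGU = { Y2 := g(node(b, b, g(d))), R := d, S := g(d), N := g(d), Z := g(d), L := node(b, g(node(b, b, g(d))), g(node(b, b, g(d)))) }, so L := node(b, g(node(b, b, g(d))), g(node(b, b, g(d)))).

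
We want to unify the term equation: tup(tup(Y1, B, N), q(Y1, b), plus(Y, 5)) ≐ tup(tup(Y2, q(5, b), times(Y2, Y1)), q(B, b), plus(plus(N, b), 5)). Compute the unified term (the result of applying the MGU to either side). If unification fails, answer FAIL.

tup(tup(q(5, b), q(5, b), times(q(5, b), q(5, b))), q(q(5, b), b), plus(plus(times(q(5, b), q(5, b)), b), 5))

Decompose tup/3: tup(Y1, B, N) ≐ tup(Y2, q(5, b), times(Y2, Y1)),  q(Y1, b) ≐ q(B, b),  plus(Y, 5) ≐ plus(plus(N, b), 5).
Decompose tup/3: Y1 ≐ Y2,  B ≐ q(5, b),  N ≐ times(Y2, Y1).
Bind Y1 := Y2; substituting into the 2 remaining equations that mention Y1 gives: N ≐ times(Y2, Y2),  q(Y2, b) ≐ q(B, b).
Bind B := q(5, b); substituting into the one remaining equation that mentions B gives: q(Y2, b) ≐ q(q(5, b), b).
Bind N := times(Y2, Y2); substituting into the one remaining equation that mentions N gives: plus(Y, 5) ≐ plus(plus(times(Y2, Y2), b), 5).
Decompose q/2: Y2 ≐ q(5, b),  b ≐ b.
Bind Y2 := q(5, b); substituting into the one remaining equation that mentions Y2 gives: plus(Y, 5) ≐ plus(plus(times(q(5, b), q(5, b)), b), 5). Substituting into the earlier bindings gives Y1 := q(5, b), N := times(q(5, b), q(5, b)).
Delete trivial equation b ≐ b.
Decompose plus/2: Y ≐ plus(times(q(5, b), q(5, b)), b),  5 ≐ 5.
Bind Y := plus(times(q(5, b), q(5, b)), b); no other remaining equation mentions Y.
Delete trivial equation 5 ≐ 5.
Applying the MGU to either side gives tup(tup(q(5, b), q(5, b), times(q(5, b), q(5, b))), q(q(5, b), b), plus(plus(times(q(5, b), q(5, b)), b), 5)).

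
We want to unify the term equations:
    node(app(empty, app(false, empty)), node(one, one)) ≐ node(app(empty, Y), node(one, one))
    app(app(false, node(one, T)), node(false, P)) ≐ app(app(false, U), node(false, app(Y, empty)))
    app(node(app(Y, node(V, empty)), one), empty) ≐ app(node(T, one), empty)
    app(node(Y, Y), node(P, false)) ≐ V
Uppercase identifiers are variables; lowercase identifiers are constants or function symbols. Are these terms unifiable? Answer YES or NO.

Decompose node/2: app(empty, app(false, empty)) ≐ app(empty, Y),  node(one, one) ≐ node(one, one).
Decompose app/2: empty ≐ empty,  app(false, empty) ≐ Y.
Delete trivial equation empty ≐ empty.
Bind Y := app(false, empty); substituting into the 3 remaining equations that mention Y gives: app(app(false, node(one, T)), node(false, P)) ≐ app(app(false, U), node(false, app(app(false, empty), empty))),  app(node(app(app(false, empty), node(V, empty)), one), empty) ≐ app(node(T, one), empty),  app(node(app(false, empty), app(false, empty)), node(P, false)) ≐ V.
Delete trivial equation node(one, one) ≐ node(one, one).
Decompose app/2: app(false, node(one, T)) ≐ app(false, U),  node(false, P) ≐ node(false, app(app(false, empty), empty)).
Decompose app/2: false ≐ false,  node(one, T) ≐ U.
Delete trivial equation false ≐ false.
Bind U := node(one, T); no other remaining equation mentions U.
Decompose node/2: false ≐ false,  P ≐ app(app(false, empty), empty).
Delete trivial equation false ≐ false.
Bind P := app(app(false, empty), empty); substituting into the one remaining equation that mentions P gives: app(node(app(false, empty), app(false, empty)), node(app(app(false, empty), empty), false)) ≐ V.
Decompose app/2: node(app(app(false, empty), node(V, empty)), one) ≐ node(T, one),  empty ≐ empty.
Decompose node/2: app(app(false, empty), node(V, empty)) ≐ T,  one ≐ one.
Bind T := app(app(false, empty), node(V, empty)); no other remaining equation mentions T. Substituting into the earlier binding gives U := node(one, app(app(false, empty), node(V, empty))).
Delete trivial equation one ≐ one.
Delete trivial equation empty ≐ empty.
Bind V := app(node(app(false, empty), app(false, empty)), node(app(app(false, empty), empty), false)). Substituting into the earlier bindings gives U := node(one, app(app(false, empty), node(app(node(app(false, empty), app(false, empty)), node(app(app(false, empty), empty), false)), empty))), T := app(app(false, empty), node(app(node(app(false, empty), app(false, empty)), node(app(app(false, empty), empty), false)), empty)).
No equations remain and no clash or occurs-check failure arose, so a unifier exists.

YES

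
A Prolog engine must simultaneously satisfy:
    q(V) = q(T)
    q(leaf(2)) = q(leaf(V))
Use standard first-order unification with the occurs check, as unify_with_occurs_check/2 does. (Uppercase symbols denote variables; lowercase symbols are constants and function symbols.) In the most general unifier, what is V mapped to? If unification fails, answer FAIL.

2

Decompose q/1: V = T.
Bind V := T; substituting into the remaining equation gives: q(leaf(2)) = q(leaf(T)).
Decompose q/1: leaf(2) = leaf(T).
Decompose leaf/1: 2 = T.
Bind T := 2. Substituting into the earlier binding gives V := 2.
MGU = { V = 2, T = 2 }, so V = 2.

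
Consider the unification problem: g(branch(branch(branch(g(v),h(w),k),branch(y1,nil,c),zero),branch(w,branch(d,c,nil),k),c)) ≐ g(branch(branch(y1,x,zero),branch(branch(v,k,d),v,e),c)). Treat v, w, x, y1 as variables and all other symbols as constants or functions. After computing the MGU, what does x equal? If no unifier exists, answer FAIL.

Decompose g/1: branch(branch(branch(g(v),h(w),k),branch(y1,nil,c),zero),branch(w,branch(d,c,nil),k),c) ≐ branch(branch(y1,x,zero),branch(branch(v,k,d),v,e),c).
Decompose branch/3: branch(branch(g(v),h(w),k),branch(y1,nil,c),zero) ≐ branch(y1,x,zero),  branch(w,branch(d,c,nil),k) ≐ branch(branch(v,k,d),v,e),  c ≐ c.
Decompose branch/3: branch(g(v),h(w),k) ≐ y1,  branch(y1,nil,c) ≐ x,  zero ≐ zero.
Bind y1 := branch(g(v),h(w),k); substituting into the one remaining equation that mentions y1 gives: branch(branch(g(v),h(w),k),nil,c) ≐ x.
Bind x := branch(branch(g(v),h(w),k),nil,c); no other remaining equation mentions x.
Delete trivial equation zero ≐ zero.
Decompose branch/3: w ≐ branch(v,k,d),  branch(d,c,nil) ≐ v,  k ≐ e.
Bind w := branch(v,k,d); no other remaining equation mentions w. Substituting into the earlier bindings gives y1 := branch(g(v),h(branch(v,k,d)),k), x := branch(branch(g(v),h(branch(v,k,d)),k),nil,c).
Bind v := branch(d,c,nil); no other remaining equation mentions v. Substituting into the earlier bindings gives y1 := branch(g(branch(d,c,nil)),h(branch(branch(d,c,nil),k,d)),k), x := branch(branch(g(branch(d,c,nil)),h(branch(branch(d,c,nil),k,d)),k),nil,c), w := branch(branch(d,c,nil),k,d).
Clash: constants k and e differ; no unifier exists.

FAIL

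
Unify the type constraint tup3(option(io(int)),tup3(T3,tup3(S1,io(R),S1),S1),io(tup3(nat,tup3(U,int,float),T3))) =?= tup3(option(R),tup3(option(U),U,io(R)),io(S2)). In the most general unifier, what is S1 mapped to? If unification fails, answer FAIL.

Decompose tup3/3: option(io(int)) =?= option(R),  tup3(T3,tup3(S1,io(R),S1),S1) =?= tup3(option(U),U,io(R)),  io(tup3(nat,tup3(U,int,float),T3)) =?= io(S2).
Decompose option/1: io(int) =?= R.
Bind R := io(int); substituting into the one remaining equation that mentions R gives: tup3(T3,tup3(S1,io(io(int)),S1),S1) =?= tup3(option(U),U,io(io(int))).
Decompose tup3/3: T3 =?= option(U),  tup3(S1,io(io(int)),S1) =?= U,  S1 =?= io(io(int)).
Bind T3 := option(U); substituting into the one remaining equation that mentions T3 gives: io(tup3(nat,tup3(U,int,float),option(U))) =?= io(S2).
Bind U := tup3(S1,io(io(int)),S1); substituting into the one remaining equation that mentions U gives: io(tup3(nat,tup3(tup3(S1,io(io(int)),S1),int,float),option(tup3(S1,io(io(int)),S1)))) =?= io(S2). Substituting into the earlier binding gives T3 := option(tup3(S1,io(io(int)),S1)).
Bind S1 := io(io(int)); substituting into the remaining equation gives: io(tup3(nat,tup3(tup3(io(io(int)),io(io(int)),io(io(int))),int,float),option(tup3(io(io(int)),io(io(int)),io(io(int)))))) =?= io(S2). Substituting into the earlier bindings gives T3 := option(tup3(io(io(int)),io(io(int)),io(io(int)))), U := tup3(io(io(int)),io(io(int)),io(io(int))).
Decompose io/1: tup3(nat,tup3(tup3(io(io(int)),io(io(int)),io(io(int))),int,float),option(tup3(io(io(int)),io(io(int)),io(io(int))))) =?= S2.
Bind S2 := tup3(nat,tup3(tup3(io(io(int)),io(io(int)),io(io(int))),int,float),option(tup3(io(io(int)),io(io(int)),io(io(int))))).
MGU = { R -> io(int), T3 -> option(tup3(io(io(int)),io(io(int)),io(io(int)))), U -> tup3(io(io(int)),io(io(int)),io(io(int))), S1 -> io(io(int)), S2 -> tup3(nat,tup3(tup3(io(io(int)),io(io(int)),io(io(int))),int,float),option(tup3(io(io(int)),io(io(int)),io(io(int))))) }, so S1 -> io(io(int)).

io(io(int))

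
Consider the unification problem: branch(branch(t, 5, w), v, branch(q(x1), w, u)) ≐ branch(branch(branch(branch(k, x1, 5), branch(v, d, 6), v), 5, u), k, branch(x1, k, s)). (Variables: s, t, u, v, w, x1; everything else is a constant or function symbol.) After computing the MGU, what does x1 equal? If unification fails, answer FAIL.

Decompose branch/3: branch(t, 5, w) ≐ branch(branch(branch(k, x1, 5), branch(v, d, 6), v), 5, u),  v ≐ k,  branch(q(x1), w, u) ≐ branch(x1, k, s).
Decompose branch/3: t ≐ branch(branch(k, x1, 5), branch(v, d, 6), v),  5 ≐ 5,  w ≐ u.
Bind t := branch(branch(k, x1, 5), branch(v, d, 6), v); no other remaining equation mentions t.
Delete trivial equation 5 ≐ 5.
Bind w := u; substituting into the one remaining equation that mentions w gives: branch(q(x1), u, u) ≐ branch(x1, k, s).
Bind v := k; no other remaining equation mentions v. Substituting into the earlier binding gives t := branch(branch(k, x1, 5), branch(k, d, 6), k).
Decompose branch/3: q(x1) ≐ x1,  u ≐ k,  u ≐ s.
Occurs check fails: x1 occurs in q(x1); the equation x1 ≐ q(x1) has no finite solution.

FAIL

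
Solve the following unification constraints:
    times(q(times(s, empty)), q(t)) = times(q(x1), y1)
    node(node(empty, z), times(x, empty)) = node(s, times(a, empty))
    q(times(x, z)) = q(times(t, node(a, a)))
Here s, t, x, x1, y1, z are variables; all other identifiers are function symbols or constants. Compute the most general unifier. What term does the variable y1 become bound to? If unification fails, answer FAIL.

q(a)

Decompose times/2: q(times(s, empty)) = q(x1),  q(t) = y1.
Decompose q/1: times(s, empty) = x1.
Bind x1 := times(s, empty); no other remaining equation mentions x1.
Bind y1 := q(t); no other remaining equation mentions y1.
Decompose node/2: node(empty, z) = s,  times(x, empty) = times(a, empty).
Bind s := node(empty, z); no other remaining equation mentions s. Substituting into the earlier binding gives x1 := times(node(empty, z), empty).
Decompose times/2: x = a,  empty = empty.
Bind x := a; substituting into the one remaining equation that mentions x gives: q(times(a, z)) = q(times(t, node(a, a))).
Delete trivial equation empty = empty.
Decompose q/1: times(a, z) = times(t, node(a, a)).
Decompose times/2: a = t,  z = node(a, a).
Bind t := a; no other remaining equation mentions t. Substituting into the earlier binding gives y1 := q(a).
Bind z := node(a, a). Substituting into the earlier bindings gives x1 := times(node(empty, node(a, a)), empty), s := node(empty, node(a, a)).
MGU = { x1 -> times(node(empty, node(a, a)), empty), y1 -> q(a), s -> node(empty, node(a, a)), x -> a, t -> a, z -> node(a, a) }, so y1 -> q(a).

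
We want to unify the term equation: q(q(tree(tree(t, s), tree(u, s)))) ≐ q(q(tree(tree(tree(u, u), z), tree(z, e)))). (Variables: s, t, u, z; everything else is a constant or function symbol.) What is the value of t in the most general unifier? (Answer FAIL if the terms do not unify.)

Decompose q/1: q(tree(tree(t, s), tree(u, s))) ≐ q(tree(tree(tree(u, u), z), tree(z, e))).
Decompose q/1: tree(tree(t, s), tree(u, s)) ≐ tree(tree(tree(u, u), z), tree(z, e)).
Decompose tree/2: tree(t, s) ≐ tree(tree(u, u), z),  tree(u, s) ≐ tree(z, e).
Decompose tree/2: t ≐ tree(u, u),  s ≐ z.
Bind t := tree(u, u); no other remaining equation mentions t.
Bind s := z; substituting into the remaining equation gives: tree(u, z) ≐ tree(z, e).
Decompose tree/2: u ≐ z,  z ≐ e.
Bind u := z; no other remaining equation mentions u. Substituting into the earlier binding gives t := tree(z, z).
Bind z := e. Substituting into the earlier bindings gives t := tree(e, e), s := e, u := e.
MGU = { t ↦ tree(e, e), s ↦ e, u ↦ e, z ↦ e }, so t ↦ tree(e, e).

tree(e, e)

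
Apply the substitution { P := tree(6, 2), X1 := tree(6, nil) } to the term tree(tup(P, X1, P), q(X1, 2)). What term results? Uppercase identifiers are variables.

tree(tup(tree(6, 2), tree(6, nil), tree(6, 2)), q(tree(6, nil), 2))

Replace each occurrence of P with tree(6, 2).
Replace each occurrence of X1 with tree(6, nil).
Result: tree(tup(tree(6, 2), tree(6, nil), tree(6, 2)), q(tree(6, nil), 2)).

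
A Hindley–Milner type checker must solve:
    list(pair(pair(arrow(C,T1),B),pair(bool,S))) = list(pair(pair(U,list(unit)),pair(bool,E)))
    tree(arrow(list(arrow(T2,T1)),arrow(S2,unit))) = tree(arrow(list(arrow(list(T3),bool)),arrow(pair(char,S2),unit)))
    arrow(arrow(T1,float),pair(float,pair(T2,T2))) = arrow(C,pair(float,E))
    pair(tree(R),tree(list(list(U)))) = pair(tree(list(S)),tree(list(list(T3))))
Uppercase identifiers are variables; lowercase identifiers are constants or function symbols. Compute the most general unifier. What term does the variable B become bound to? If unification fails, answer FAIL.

FAIL

Decompose list/1: pair(pair(arrow(C,T1),B),pair(bool,S)) = pair(pair(U,list(unit)),pair(bool,E)).
Decompose pair/2: pair(arrow(C,T1),B) = pair(U,list(unit)),  pair(bool,S) = pair(bool,E).
Decompose pair/2: arrow(C,T1) = U,  B = list(unit).
Bind U := arrow(C,T1); substituting into the one remaining equation that mentions U gives: pair(tree(R),tree(list(list(arrow(C,T1))))) = pair(tree(list(S)),tree(list(list(T3)))).
Bind B := list(unit); no other remaining equation mentions B.
Decompose pair/2: bool = bool,  S = E.
Delete trivial equation bool = bool.
Bind S := E; substituting into the one remaining equation that mentions S gives: pair(tree(R),tree(list(list(arrow(C,T1))))) = pair(tree(list(E)),tree(list(list(T3)))).
Decompose tree/1: arrow(list(arrow(T2,T1)),arrow(S2,unit)) = arrow(list(arrow(list(T3),bool)),arrow(pair(char,S2),unit)).
Decompose arrow/2: list(arrow(T2,T1)) = list(arrow(list(T3),bool)),  arrow(S2,unit) = arrow(pair(char,S2),unit).
Decompose list/1: arrow(T2,T1) = arrow(list(T3),bool).
Decompose arrow/2: T2 = list(T3),  T1 = bool.
Bind T2 := list(T3); substituting into the one remaining equation that mentions T2 gives: arrow(arrow(T1,float),pair(float,pair(list(T3),list(T3)))) = arrow(C,pair(float,E)).
Bind T1 := bool; substituting into the 2 remaining equations that mention T1 gives: arrow(arrow(bool,float),pair(float,pair(list(T3),list(T3)))) = arrow(C,pair(float,E)),  pair(tree(R),tree(list(list(arrow(C,bool))))) = pair(tree(list(E)),tree(list(list(T3)))). Substituting into the earlier binding gives U := arrow(C,bool).
Decompose arrow/2: S2 = pair(char,S2),  unit = unit.
Occurs check fails: S2 occurs in pair(char,S2); the equation S2 = pair(char,S2) has no finite solution.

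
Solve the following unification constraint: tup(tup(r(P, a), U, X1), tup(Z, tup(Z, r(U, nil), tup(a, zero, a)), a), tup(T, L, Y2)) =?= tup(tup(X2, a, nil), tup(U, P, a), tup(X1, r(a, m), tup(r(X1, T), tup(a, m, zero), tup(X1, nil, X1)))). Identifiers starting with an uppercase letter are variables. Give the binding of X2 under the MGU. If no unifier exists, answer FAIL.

Decompose tup/3: tup(r(P, a), U, X1) =?= tup(X2, a, nil),  tup(Z, tup(Z, r(U, nil), tup(a, zero, a)), a) =?= tup(U, P, a),  tup(T, L, Y2) =?= tup(X1, r(a, m), tup(r(X1, T), tup(a, m, zero), tup(X1, nil, X1))).
Decompose tup/3: r(P, a) =?= X2,  U =?= a,  X1 =?= nil.
Bind X2 := r(P, a); no other remaining equation mentions X2.
Bind U := a; substituting into the one remaining equation that mentions U gives: tup(Z, tup(Z, r(a, nil), tup(a, zero, a)), a) =?= tup(a, P, a).
Bind X1 := nil; substituting into the one remaining equation that mentions X1 gives: tup(T, L, Y2) =?= tup(nil, r(a, m), tup(r(nil, T), tup(a, m, zero), tup(nil, nil, nil))).
Decompose tup/3: Z =?= a,  tup(Z, r(a, nil), tup(a, zero, a)) =?= P,  a =?= a.
Bind Z := a; substituting into the one remaining equation that mentions Z gives: tup(a, r(a, nil), tup(a, zero, a)) =?= P.
Bind P := tup(a, r(a, nil), tup(a, zero, a)); no other remaining equation mentions P. Substituting into the earlier binding gives X2 := r(tup(a, r(a, nil), tup(a, zero, a)), a).
Delete trivial equation a =?= a.
Decompose tup/3: T =?= nil,  L =?= r(a, m),  Y2 =?= tup(r(nil, T), tup(a, m, zero), tup(nil, nil, nil)).
Bind T := nil; substituting into the one remaining equation that mentions T gives: Y2 =?= tup(r(nil, nil), tup(a, m, zero), tup(nil, nil, nil)).
Bind L := r(a, m); no other remaining equation mentions L.
Bind Y2 := tup(r(nil, nil), tup(a, m, zero), tup(nil, nil, nil)).
MGU = { X2 := r(tup(a, r(a, nil), tup(a, zero, a)), a), U := a, X1 := nil, Z := a, P := tup(a, r(a, nil), tup(a, zero, a)), T := nil, L := r(a, m), Y2 := tup(r(nil, nil), tup(a, m, zero), tup(nil, nil, nil)) }, so X2 := r(tup(a, r(a, nil), tup(a, zero, a)), a).

r(tup(a, r(a, nil), tup(a, zero, a)), a)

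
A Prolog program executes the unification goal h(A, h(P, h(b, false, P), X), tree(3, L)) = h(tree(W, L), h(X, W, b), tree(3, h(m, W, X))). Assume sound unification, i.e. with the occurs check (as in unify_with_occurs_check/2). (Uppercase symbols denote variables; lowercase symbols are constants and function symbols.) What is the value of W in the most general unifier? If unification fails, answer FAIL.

Decompose h/3: A = tree(W, L),  h(P, h(b, false, P), X) = h(X, W, b),  tree(3, L) = tree(3, h(m, W, X)).
Bind A := tree(W, L); no other remaining equation mentions A.
Decompose h/3: P = X,  h(b, false, P) = W,  X = b.
Bind P := X; substituting into the one remaining equation that mentions P gives: h(b, false, X) = W.
Bind W := h(b, false, X); substituting into the one remaining equation that mentions W gives: tree(3, L) = tree(3, h(m, h(b, false, X), X)). Substituting into the earlier binding gives A := tree(h(b, false, X), L).
Bind X := b; substituting into the remaining equation gives: tree(3, L) = tree(3, h(m, h(b, false, b), b)). Substituting into the earlier bindings gives A := tree(h(b, false, b), L), P := b, W := h(b, false, b).
Decompose tree/2: 3 = 3,  L = h(m, h(b, false, b), b).
Delete trivial equation 3 = 3.
Bind L := h(m, h(b, false, b), b). Substituting into the earlier binding gives A := tree(h(b, false, b), h(m, h(b, false, b), b)).
MGU = { A ↦ tree(h(b, false, b), h(m, h(b, false, b), b)), P ↦ b, W ↦ h(b, false, b), X ↦ b, L ↦ h(m, h(b, false, b), b) }, so W ↦ h(b, false, b).

h(b, false, b)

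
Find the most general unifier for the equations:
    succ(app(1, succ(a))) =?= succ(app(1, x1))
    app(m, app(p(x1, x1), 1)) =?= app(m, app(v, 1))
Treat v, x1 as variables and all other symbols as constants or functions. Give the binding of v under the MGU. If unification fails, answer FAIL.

Decompose succ/1: app(1, succ(a)) =?= app(1, x1).
Decompose app/2: 1 =?= 1,  succ(a) =?= x1.
Delete trivial equation 1 =?= 1.
Bind x1 := succ(a); substituting into the remaining equation gives: app(m, app(p(succ(a), succ(a)), 1)) =?= app(m, app(v, 1)).
Decompose app/2: m =?= m,  app(p(succ(a), succ(a)), 1) =?= app(v, 1).
Delete trivial equation m =?= m.
Decompose app/2: p(succ(a), succ(a)) =?= v,  1 =?= 1.
Bind v := p(succ(a), succ(a)); no other remaining equation mentions v.
Delete trivial equation 1 =?= 1.
MGU = { x1 -> succ(a), v -> p(succ(a), succ(a)) }, so v -> p(succ(a), succ(a)).

p(succ(a), succ(a))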